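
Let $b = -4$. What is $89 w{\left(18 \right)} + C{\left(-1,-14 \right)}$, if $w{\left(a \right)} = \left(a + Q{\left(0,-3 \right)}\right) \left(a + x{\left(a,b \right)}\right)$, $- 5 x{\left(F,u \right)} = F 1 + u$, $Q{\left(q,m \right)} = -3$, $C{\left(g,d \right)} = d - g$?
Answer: $20279$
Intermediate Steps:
$x{\left(F,u \right)} = - \frac{F}{5} - \frac{u}{5}$ ($x{\left(F,u \right)} = - \frac{F 1 + u}{5} = - \frac{F + u}{5} = - \frac{F}{5} - \frac{u}{5}$)
$w{\left(a \right)} = \left(-3 + a\right) \left(\frac{4}{5} + \frac{4 a}{5}\right)$ ($w{\left(a \right)} = \left(a - 3\right) \left(a - \left(- \frac{4}{5} + \frac{a}{5}\right)\right) = \left(-3 + a\right) \left(a - \left(- \frac{4}{5} + \frac{a}{5}\right)\right) = \left(-3 + a\right) \left(\frac{4}{5} + \frac{4 a}{5}\right)$)
$89 w{\left(18 \right)} + C{\left(-1,-14 \right)} = 89 \left(- \frac{12}{5} - \frac{144}{5} + \frac{4 \cdot 18^{2}}{5}\right) - 13 = 89 \left(- \frac{12}{5} - \frac{144}{5} + \frac{4}{5} \cdot 324\right) + \left(-14 + 1\right) = 89 \left(- \frac{12}{5} - \frac{144}{5} + \frac{1296}{5}\right) - 13 = 89 \cdot 228 - 13 = 20292 - 13 = 20279$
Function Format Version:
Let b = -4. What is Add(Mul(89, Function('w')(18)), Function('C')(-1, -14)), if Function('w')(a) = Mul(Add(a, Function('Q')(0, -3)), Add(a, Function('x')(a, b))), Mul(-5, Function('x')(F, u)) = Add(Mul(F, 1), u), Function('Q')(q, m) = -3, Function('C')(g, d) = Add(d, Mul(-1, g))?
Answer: 20279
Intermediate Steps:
Function('x')(F, u) = Add(Mul(Rational(-1, 5), F), Mul(Rational(-1, 5), u)) (Function('x')(F, u) = Mul(Rational(-1, 5), Add(Mul(F, 1), u)) = Mul(Rational(-1, 5), Add(F, u)) = Add(Mul(Rational(-1, 5), F), Mul(Rational(-1, 5), u)))
Function('w')(a) = Mul(Add(-3, a), Add(Rational(4, 5), Mul(Rational(4, 5), a))) (Function('w')(a) = Mul(Add(a, -3), Add(a, Add(Mul(Rational(-1, 5), a), Mul(Rational(-1, 5), -4)))) = Mul(Add(-3, a), Add(a, Add(Mul(Rational(-1, 5), a), Rational(4, 5)))) = Mul(Add(-3, a), Add(a, Add(Rational(4, 5), Mul(Rational(-1, 5), a)))) = Mul(Add(-3, a), Add(Rational(4, 5), Mul(Rational(4, 5), a))))
Add(Mul(89, Function('w')(18)), Function('C')(-1, -14)) = Add(Mul(89, Add(Rational(-12, 5), Mul(Rational(-8, 5), 18), Mul(Rational(4, 5), Pow(18, 2)))), Add(-14, Mul(-1, -1))) = Add(Mul(89, Add(Rational(-12, 5), Rational(-144, 5), Mul(Rational(4, 5), 324))), Add(-14, 1)) = Add(Mul(89, Add(Rational(-12, 5), Rational(-144, 5), Rational(1296, 5))), -13) = Add(Mul(89, 228), -13) = Add(20292, -13) = 20279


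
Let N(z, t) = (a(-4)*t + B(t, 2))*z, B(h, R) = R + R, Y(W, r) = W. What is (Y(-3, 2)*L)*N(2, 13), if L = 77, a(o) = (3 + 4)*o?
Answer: 166320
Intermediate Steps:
a(o) = 7*o
B(h, R) = 2*R
N(z, t) = z*(4 - 28*t) (N(z, t) = ((7*(-4))*t + 2*2)*z = (-28*t + 4)*z = (4 - 28*t)*z = z*(4 - 28*t))
(Y(-3, 2)*L)*N(2, 13) = (-3*77)*(4*2*(1 - 7*13)) = -924*2*(1 - 91) = -924*2*(-90) = -231*(-720) = 166320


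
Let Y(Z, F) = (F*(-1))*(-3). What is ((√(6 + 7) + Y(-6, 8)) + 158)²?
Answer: (182 + √13)² ≈ 34449.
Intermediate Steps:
Y(Z, F) = 3*F (Y(Z, F) = -F*(-3) = 3*F)
((√(6 + 7) + Y(-6, 8)) + 158)² = ((√(6 + 7) + 3*8) + 158)² = ((√13 + 24) + 158)² = ((24 + √13) + 158)² = (182 + √13)²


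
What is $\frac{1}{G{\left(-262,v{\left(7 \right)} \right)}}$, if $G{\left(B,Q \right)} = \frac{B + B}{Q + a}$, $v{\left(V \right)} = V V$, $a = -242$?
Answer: $\frac{193}{524} \approx 0.36832$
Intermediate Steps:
$v{\left(V \right)} = V^{2}$
$G{\left(B,Q \right)} = \frac{2 B}{-242 + Q}$ ($G{\left(B,Q \right)} = \frac{B + B}{Q - 242} = \frac{2 B}{-242 + Q}$)
$\frac{1}{G{\left(-262,v{\left(7 \right)} \right)}} = \frac{1}{2 \left(-262\right) \frac{1}{-242 + 7^{2}}} = \frac{1}{2 \left(-262\right) \frac{1}{-242 + 49}} = \frac{1}{2 \left(-262\right) \frac{1}{-193}} = \frac{1}{2 \left(-262\right) \left(- \frac{1}{193}\right)} = \frac{1}{\frac{524}{193}} = \frac{193}{524}$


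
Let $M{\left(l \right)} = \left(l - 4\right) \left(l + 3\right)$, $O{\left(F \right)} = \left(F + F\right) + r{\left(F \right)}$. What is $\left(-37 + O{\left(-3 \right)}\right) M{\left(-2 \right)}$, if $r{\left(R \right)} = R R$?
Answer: $204$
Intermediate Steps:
$r{\left(R \right)} = R^{2}$
$O{\left(F \right)} = F^{2} + 2 F$ ($O{\left(F \right)} = \left(F + F\right) + F^{2} = 2 F + F^{2} = F^{2} + 2 F$)
$M{\left(l \right)} = \left(-4 + l\right) \left(3 + l\right)$
$\left(-37 + O{\left(-3 \right)}\right) M{\left(-2 \right)} = \left(-37 - 3 \left(2 - 3\right)\right) \left(-12 + \left(-2\right)^{2} - -2\right) = \left(-37 - -3\right) \left(-12 + 4 + 2\right) = \left(-37 + 3\right) \left(-6\right) = \left(-34\right) \left(-6\right) = 204$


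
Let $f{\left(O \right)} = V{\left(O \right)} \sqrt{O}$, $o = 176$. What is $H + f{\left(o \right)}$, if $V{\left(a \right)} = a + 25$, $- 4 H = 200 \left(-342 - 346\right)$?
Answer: $34400 + 804 \sqrt{11} \approx 37067.0$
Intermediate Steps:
$H = 34400$ ($H = - \frac{200 \left(-342 - 346\right)}{4} = - \frac{200 \left(-688\right)}{4} = \left(- \frac{1}{4}\right) \left(-137600\right) = 34400$)
$V{\left(a \right)} = 25 + a$
$f{\left(O \right)} = \sqrt{O} \left(25 + O\right)$ ($f{\left(O \right)} = \left(25 + O\right) \sqrt{O} = \sqrt{O} \left(25 + O\right)$)
$H + f{\left(o \right)} = 34400 + \sqrt{176} \left(25 + 176\right) = 34400 + 4 \sqrt{11} \cdot 201 = 34400 + 804 \sqrt{11}$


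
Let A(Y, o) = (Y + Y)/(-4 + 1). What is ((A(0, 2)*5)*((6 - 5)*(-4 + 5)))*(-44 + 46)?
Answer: 0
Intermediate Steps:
A(Y, o) = -2*Y/3 (A(Y, o) = (2*Y)/(-3) = (2*Y)*(-1/3) = -2*Y/3)
((A(0, 2)*5)*((6 - 5)*(-4 + 5)))*(-44 + 46) = ((-2/3*0*5)*((6 - 5)*(-4 + 5)))*(-44 + 46) = ((0*5)*(1*1))*2 = (0*1)*2 = 0*2 = 0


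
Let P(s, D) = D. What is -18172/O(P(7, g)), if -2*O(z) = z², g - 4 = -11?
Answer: 5192/7 ≈ 741.71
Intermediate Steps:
g = -7 (g = 4 - 11 = -7)
O(z) = -z²/2
-18172/O(P(7, g)) = -18172/((-½*(-7)²)) = -18172/((-½*49)) = -18172/(-49/2) = -18172*(-2/49) = 5192/7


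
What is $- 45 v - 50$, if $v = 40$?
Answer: $-1850$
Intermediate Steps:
$- 45 v - 50 = \left(-45\right) 40 - 50 = -1800 - 50 = -1850$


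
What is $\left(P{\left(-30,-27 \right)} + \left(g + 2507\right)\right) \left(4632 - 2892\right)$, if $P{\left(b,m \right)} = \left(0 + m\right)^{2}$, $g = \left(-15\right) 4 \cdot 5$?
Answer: $5108640$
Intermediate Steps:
$g = -300$ ($g = \left(-60\right) 5 = -300$)
$P{\left(b,m \right)} = m^{2}$
$\left(P{\left(-30,-27 \right)} + \left(g + 2507\right)\right) \left(4632 - 2892\right) = \left(\left(-27\right)^{2} + \left(-300 + 2507\right)\right) \left(4632 - 2892\right) = \left(729 + 2207\right) 1740 = 2936 \cdot 1740 = 5108640$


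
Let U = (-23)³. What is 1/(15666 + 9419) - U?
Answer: 305209196/25085 ≈ 12167.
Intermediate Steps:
U = -12167
1/(15666 + 9419) - U = 1/(15666 + 9419) - 1*(-12167) = 1/25085 + 12167 = 305209196/25085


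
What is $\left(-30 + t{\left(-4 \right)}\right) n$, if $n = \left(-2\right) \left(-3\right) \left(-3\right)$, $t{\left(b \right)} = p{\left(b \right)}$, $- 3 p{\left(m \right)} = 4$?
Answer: $564$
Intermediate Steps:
$p{\left(m \right)} = - \frac{4}{3}$ ($p{\left(m \right)} = \left(- \frac{1}{3}\right) 4 = - \frac{4}{3}$)
$t{\left(b \right)} = - \frac{4}{3}$
$n = -18$ ($n = 6 \left(-3\right) = -18$)
$\left(-30 + t{\left(-4 \right)}\right) n = \left(-30 - \frac{4}{3}\right) \left(-18\right) = \left(- \frac{94}{3}\right) \left(-18\right) = 564$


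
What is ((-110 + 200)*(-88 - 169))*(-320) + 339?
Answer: 7401939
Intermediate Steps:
((-110 + 200)*(-88 - 169))*(-320) + 339 = (90*(-257))*(-320) + 339 = -23130*(-320) + 339 = 7401600 + 339 = 7401939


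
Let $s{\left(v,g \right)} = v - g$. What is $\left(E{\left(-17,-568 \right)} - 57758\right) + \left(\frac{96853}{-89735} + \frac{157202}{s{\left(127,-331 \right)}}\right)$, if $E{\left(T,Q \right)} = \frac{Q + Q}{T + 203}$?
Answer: $- \frac{109738303667516}{1911086295} \approx -57422.0$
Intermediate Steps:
$E{\left(T,Q \right)} = \frac{2 Q}{203 + T}$
$\left(E{\left(-17,-568 \right)} - 57758\right) + \left(\frac{96853}{-89735} + \frac{157202}{s{\left(127,-331 \right)}}\right) = \left(2 \left(-568\right) \frac{1}{203 - 17} - 57758\right) + \left(\frac{96853}{-89735} + \frac{157202}{127 - -331}\right) = \left(2 \left(-568\right) \frac{1}{186} - 57758\right) + \left(96853 \left(- \frac{1}{89735}\right) + \frac{157202}{127 + 331}\right) = \left(2 \left(-568\right) \frac{1}{186} - 57758\right) - \left(\frac{96853}{89735} - \frac{157202}{458}\right) = \left(- \frac{568}{93} - 57758\right) + \left(- \frac{96853}{89735} + 157202 \cdot \frac{1}{458}\right) = - \frac{5372062}{93} + \left(- \frac{96853}{89735} + \frac{78601}{229}\right) = - \frac{5372062}{93} + \frac{7031081398}{20549315} = - \frac{109738303667516}{1911086295}$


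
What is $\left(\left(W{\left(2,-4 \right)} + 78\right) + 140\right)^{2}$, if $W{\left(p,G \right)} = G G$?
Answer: $54756$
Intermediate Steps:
$W{\left(p,G \right)} = G^{2}$
$\left(\left(W{\left(2,-4 \right)} + 78\right) + 140\right)^{2} = \left(\left(\left(-4\right)^{2} + 78\right) + 140\right)^{2} = \left(\left(16 + 78\right) + 140\right)^{2} = \left(94 + 140\right)^{2} = 234^{2} = 54756$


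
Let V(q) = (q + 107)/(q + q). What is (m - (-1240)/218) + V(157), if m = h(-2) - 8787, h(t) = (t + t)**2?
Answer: -149986395/17113 ≈ -8764.5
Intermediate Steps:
h(t) = 4*t**2 (h(t) = (2*t)**2 = 4*t**2)
V(q) = (107 + q)/(2*q) (V(q) = (107 + q)/((2*q)) = (107 + q)*(1/(2*q)) = (107 + q)/(2*q))
m = -8771 (m = 4*(-2)**2 - 8787 = 4*4 - 8787 = 16 - 8787 = -8771)
(m - (-1240)/218) + V(157) = (-8771 - (-1240)/218) + (1/2)*(107 + 157)/157 = (-8771 - (-1240)/218) + (1/2)*(1/157)*264 = (-8771 - 10*(-62/109)) + 132/157 = (-8771 + 620/109) + 132/157 = -955419/109 + 132/157 = -149986395/17113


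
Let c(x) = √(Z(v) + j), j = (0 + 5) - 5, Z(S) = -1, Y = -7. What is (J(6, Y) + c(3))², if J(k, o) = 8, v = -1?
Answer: (8 + I)² ≈ 63.0 + 16.0*I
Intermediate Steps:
j = 0 (j = 5 - 5 = 0)
c(x) = I (c(x) = √(-1 + 0) = √(-1) = I)
(J(6, Y) + c(3))² = (8 + I)²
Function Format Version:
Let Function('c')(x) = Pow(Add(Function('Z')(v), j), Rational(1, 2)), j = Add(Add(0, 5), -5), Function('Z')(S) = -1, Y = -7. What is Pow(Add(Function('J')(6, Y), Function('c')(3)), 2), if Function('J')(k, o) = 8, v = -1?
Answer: Pow(Add(8, I), 2) ≈ Add(63.000, Mul(16.000, I))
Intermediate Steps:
j = 0 (j = Add(5, -5) = 0)
Function('c')(x) = I (Function('c')(x) = Pow(Add(-1, 0), Rational(1, 2)) = Pow(-1, Rational(1, 2)) = I)
Pow(Add(Function('J')(6, Y), Function('c')(3)), 2) = Pow(Add(8, I), 2)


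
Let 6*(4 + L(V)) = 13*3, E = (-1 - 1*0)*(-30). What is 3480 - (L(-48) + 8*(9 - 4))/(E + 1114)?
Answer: 7962155/2288 ≈ 3480.0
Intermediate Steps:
E = 30 (E = (-1 + 0)*(-30) = -1*(-30) = 30)
L(V) = 5/2 (L(V) = -4 + (13*3)/6 = -4 + (⅙)*39 = -4 + 13/2 = 5/2)
3480 - (L(-48) + 8*(9 - 4))/(E + 1114) = 3480 - (5/2 + 8*(9 - 4))/(30 + 1114) = 3480 - (5/2 + 8*5)/1144 = 3480 - (5/2 + 40)/1144 = 3480 - 85/(2*1144) = 3480 - 1*85/2288 = 3480 - 85/2288 = 7962155/2288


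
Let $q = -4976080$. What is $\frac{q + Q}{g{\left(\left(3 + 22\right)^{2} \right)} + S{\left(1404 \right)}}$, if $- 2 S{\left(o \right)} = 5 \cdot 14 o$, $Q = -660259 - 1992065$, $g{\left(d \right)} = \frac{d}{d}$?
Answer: $\frac{7628404}{49139} \approx 155.24$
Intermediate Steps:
$g{\left(d \right)} = 1$
$Q = -2652324$
$S{\left(o \right)} = - 35 o$ ($S{\left(o \right)} = - \frac{5 \cdot 14 o}{2} = - \frac{70 o}{2} = - 35 o$)
$\frac{q + Q}{g{\left(\left(3 + 22\right)^{2} \right)} + S{\left(1404 \right)}} = \frac{-4976080 - 2652324}{1 - 49140} = - \frac{7628404}{1 - 49140} = - \frac{7628404}{-49139} = \left(-7628404\right) \left(- \frac{1}{49139}\right) = \frac{7628404}{49139}$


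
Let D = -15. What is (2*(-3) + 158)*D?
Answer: -2280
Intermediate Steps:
(2*(-3) + 158)*D = (2*(-3) + 158)*(-15) = (-6 + 158)*(-15) = 152*(-15) = -2280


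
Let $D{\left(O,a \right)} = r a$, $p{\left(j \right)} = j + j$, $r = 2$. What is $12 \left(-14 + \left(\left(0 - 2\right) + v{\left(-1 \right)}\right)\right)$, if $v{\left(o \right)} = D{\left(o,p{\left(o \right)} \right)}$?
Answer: $-240$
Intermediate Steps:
$p{\left(j \right)} = 2 j$
$D{\left(O,a \right)} = 2 a$
$v{\left(o \right)} = 4 o$ ($v{\left(o \right)} = 2 \cdot 2 o = 4 o$)
$12 \left(-14 + \left(\left(0 - 2\right) + v{\left(-1 \right)}\right)\right) = 12 \left(-14 + \left(\left(0 - 2\right) + 4 \left(-1\right)\right)\right) = 12 \left(-14 - 6\right) = 12 \left(-20\right) = -240$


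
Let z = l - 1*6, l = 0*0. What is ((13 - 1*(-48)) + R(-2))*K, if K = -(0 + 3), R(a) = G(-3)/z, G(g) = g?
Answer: -369/2 ≈ -184.50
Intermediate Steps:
l = 0
z = -6 (z = 0 - 1*6 = 0 - 6 = -6)
R(a) = ½ (R(a) = -3/(-6) = -3*(-⅙) = ½)
K = -3 (K = -1*3 = -3)
((13 - 1*(-48)) + R(-2))*K = ((13 - 1*(-48)) + ½)*(-3) = ((13 + 48) + ½)*(-3) = (61 + ½)*(-3) = (123/2)*(-3) = -369/2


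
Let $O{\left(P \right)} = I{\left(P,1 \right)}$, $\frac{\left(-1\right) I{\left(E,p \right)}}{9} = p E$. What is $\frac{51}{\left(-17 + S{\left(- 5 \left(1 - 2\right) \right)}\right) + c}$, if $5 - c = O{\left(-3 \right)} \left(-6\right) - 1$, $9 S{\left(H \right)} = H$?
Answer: $\frac{459}{1364} \approx 0.33651$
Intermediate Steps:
$I{\left(E,p \right)} = - 9 E p$ ($I{\left(E,p \right)} = - 9 p E = - 9 E p$)
$S{\left(H \right)} = \frac{H}{9}$
$O{\left(P \right)} = - 9 P$ ($O{\left(P \right)} = \left(-9\right) P 1 = - 9 P$)
$c = 168$ ($c = 5 - \left(\left(-9\right) \left(-3\right) \left(-6\right) - 1\right) = 5 - \left(27 \left(-6\right) - 1\right) = 5 - \left(-162 - 1\right) = 5 - -163 = 5 + 163 = 168$)
$\frac{51}{\left(-17 + S{\left(- 5 \left(1 - 2\right) \right)}\right) + c} = \frac{51}{\left(-17 + \frac{\left(-5\right) \left(1 - 2\right)}{9}\right) + 168} = \frac{51}{\left(-17 + \frac{\left(-5\right) \left(-1\right)}{9}\right) + 168} = \frac{51}{\left(-17 + \frac{1}{9} \cdot 5\right) + 168} = \frac{51}{\left(-17 + \frac{5}{9}\right) + 168} = \frac{51}{- \frac{148}{9} + 168} = \frac{51}{\frac{1364}{9}} = 51 \cdot \frac{9}{1364} = \frac{459}{1364}$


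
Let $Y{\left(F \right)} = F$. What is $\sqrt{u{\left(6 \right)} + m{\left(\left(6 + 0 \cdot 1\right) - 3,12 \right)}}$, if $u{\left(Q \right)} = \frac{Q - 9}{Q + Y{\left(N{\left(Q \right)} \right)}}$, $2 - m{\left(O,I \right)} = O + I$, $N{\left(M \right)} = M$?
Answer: $\frac{i \sqrt{53}}{2} \approx 3.6401 i$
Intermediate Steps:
$m{\left(O,I \right)} = 2 - I - O$ ($m{\left(O,I \right)} = 2 - \left(O + I\right) = 2 - \left(I + O\right) = 2 - I - O$)
$u{\left(Q \right)} = \frac{-9 + Q}{2 Q}$ ($u{\left(Q \right)} = \frac{Q - 9}{Q + Q} = \frac{-9 + Q}{2 Q}$)
$\sqrt{u{\left(6 \right)} + m{\left(\left(6 + 0 \cdot 1\right) - 3,12 \right)}} = \sqrt{\frac{-9 + 6}{2 \cdot 6} - \left(16 - 3\right)} = \sqrt{\frac{1}{2} \cdot \frac{1}{6} \left(-3\right) - 13} = \sqrt{- \frac{1}{4} - 13} = \sqrt{- \frac{53}{4}} = \frac{i \sqrt{53}}{2}$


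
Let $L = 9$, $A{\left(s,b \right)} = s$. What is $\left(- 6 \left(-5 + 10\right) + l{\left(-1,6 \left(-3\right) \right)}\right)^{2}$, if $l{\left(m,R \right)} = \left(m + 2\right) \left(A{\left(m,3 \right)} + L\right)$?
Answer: $484$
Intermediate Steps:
$l{\left(m,R \right)} = \left(2 + m\right) \left(9 + m\right)$ ($l{\left(m,R \right)} = \left(m + 2\right) \left(m + 9\right) = \left(2 + m\right) \left(9 + m\right)$)
$\left(- 6 \left(-5 + 10\right) + l{\left(-1,6 \left(-3\right) \right)}\right)^{2} = \left(- 6 \left(-5 + 10\right) + \left(18 + \left(-1\right)^{2} + 11 \left(-1\right)\right)\right)^{2} = \left(\left(-6\right) 5 + \left(18 + 1 - 11\right)\right)^{2} = \left(-30 + 8\right)^{2} = \left(-22\right)^{2} = 484$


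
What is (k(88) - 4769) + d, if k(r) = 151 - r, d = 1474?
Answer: -3232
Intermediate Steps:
(k(88) - 4769) + d = ((151 - 1*88) - 4769) + 1474 = ((151 - 88) - 4769) + 1474 = (63 - 4769) + 1474 = -4706 + 1474 = -3232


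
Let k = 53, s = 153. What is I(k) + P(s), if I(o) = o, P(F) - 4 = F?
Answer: 210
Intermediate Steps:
P(F) = 4 + F
I(k) + P(s) = 53 + (4 + 153) = 53 + 157 = 210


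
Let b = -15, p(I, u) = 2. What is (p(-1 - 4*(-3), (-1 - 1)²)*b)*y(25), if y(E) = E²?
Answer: -18750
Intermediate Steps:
(p(-1 - 4*(-3), (-1 - 1)²)*b)*y(25) = (2*(-15))*25² = -30*625 = -18750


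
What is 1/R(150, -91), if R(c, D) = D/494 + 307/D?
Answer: -3458/12303 ≈ -0.28107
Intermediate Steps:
R(c, D) = 307/D + D/494 (R(c, D) = D*(1/494) + 307/D = D/494 + 307/D = 307/D + D/494)
1/R(150, -91) = 1/(307/(-91) + (1/494)*(-91)) = 1/(307*(-1/91) - 7/38) = 1/(-307/91 - 7/38) = 1/(-12303/3458) = -3458/12303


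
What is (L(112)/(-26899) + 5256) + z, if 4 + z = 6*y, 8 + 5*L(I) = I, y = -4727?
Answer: -3108179554/134495 ≈ -23110.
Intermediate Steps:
L(I) = -8/5 + I/5
z = -28366 (z = -4 + 6*(-4727) = -4 - 28362 = -28366)
(L(112)/(-26899) + 5256) + z = ((-8/5 + (1/5)*112)/(-26899) + 5256) - 28366 = ((-8/5 + 112/5)*(-1/26899) + 5256) - 28366 = ((104/5)*(-1/26899) + 5256) - 28366 = (-104/134495 + 5256) - 28366 = 706905616/134495 - 28366 = -3108179554/134495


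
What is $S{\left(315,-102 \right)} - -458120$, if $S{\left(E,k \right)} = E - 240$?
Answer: $458195$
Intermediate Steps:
$S{\left(E,k \right)} = -240 + E$
$S{\left(315,-102 \right)} - -458120 = \left(-240 + 315\right) - -458120 = 75 + 458120 = 458195$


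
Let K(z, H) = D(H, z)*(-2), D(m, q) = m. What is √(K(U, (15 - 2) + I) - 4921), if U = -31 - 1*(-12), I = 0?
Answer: I*√4947 ≈ 70.335*I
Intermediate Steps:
U = -19 (U = -31 + 12 = -19)
K(z, H) = -2*H (K(z, H) = H*(-2) = -2*H)
√(K(U, (15 - 2) + I) - 4921) = √(-2*((15 - 2) + 0) - 4921) = √(-2*(13 + 0) - 4921) = √(-2*13 - 4921) = √(-26 - 4921) = √(-4947) = I*√4947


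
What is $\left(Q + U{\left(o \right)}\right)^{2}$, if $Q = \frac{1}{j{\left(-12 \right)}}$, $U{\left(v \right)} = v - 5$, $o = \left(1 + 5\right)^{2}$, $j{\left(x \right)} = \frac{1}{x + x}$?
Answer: $49$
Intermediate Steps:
$j{\left(x \right)} = \frac{1}{2 x}$
$o = 36$ ($o = 6^{2} = 36$)
$U{\left(v \right)} = -5 + v$ ($U{\left(v \right)} = v - 5 = -5 + v$)
$Q = -24$ ($Q = \frac{1}{\frac{1}{2} \frac{1}{-12}} = \frac{1}{\frac{1}{2} \left(- \frac{1}{12}\right)} = \frac{1}{- \frac{1}{24}} = -24$)
$\left(Q + U{\left(o \right)}\right)^{2} = \left(-24 + \left(-5 + 36\right)\right)^{2} = \left(-24 + 31\right)^{2} = 7^{2} = 49$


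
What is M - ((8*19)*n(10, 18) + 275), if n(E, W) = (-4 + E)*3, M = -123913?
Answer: -126924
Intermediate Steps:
n(E, W) = -12 + 3*E
M - ((8*19)*n(10, 18) + 275) = -123913 - ((8*19)*(-12 + 3*10) + 275) = -123913 - (152*(-12 + 30) + 275) = -123913 - (152*18 + 275) = -123913 - (2736 + 275) = -123913 - 1*3011 = -123913 - 3011 = -126924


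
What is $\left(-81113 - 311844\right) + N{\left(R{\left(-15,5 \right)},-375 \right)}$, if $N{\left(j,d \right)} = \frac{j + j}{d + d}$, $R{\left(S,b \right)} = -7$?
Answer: $- \frac{147358868}{375} \approx -3.9296 \cdot 10^{5}$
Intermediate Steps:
$N{\left(j,d \right)} = \frac{j}{d}$ ($N{\left(j,d \right)} = \frac{2 j}{2 d} = 2 j \frac{1}{2 d} = \frac{j}{d}$)
$\left(-81113 - 311844\right) + N{\left(R{\left(-15,5 \right)},-375 \right)} = \left(-81113 - 311844\right) - \frac{7}{-375} = -392957 - - \frac{7}{375} = -392957 + \frac{7}{375} = - \frac{147358868}{375}$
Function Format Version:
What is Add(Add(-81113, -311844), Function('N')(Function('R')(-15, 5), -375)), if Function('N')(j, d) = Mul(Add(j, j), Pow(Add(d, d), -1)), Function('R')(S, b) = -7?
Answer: Rational(-147358868, 375) ≈ -3.9296e+5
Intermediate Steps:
Function('N')(j, d) = Mul(j, Pow(d, -1)) (Function('N')(j, d) = Mul(Mul(2, j), Pow(Mul(2, d), -1)) = Mul(Mul(2, j), Mul(Rational(1, 2), Pow(d, -1))) = Mul(j, Pow(d, -1)))
Add(Add(-81113, -311844), Function('N')(Function('R')(-15, 5), -375)) = Add(Add(-81113, -311844), Mul(-7, Pow(-375, -1))) = Add(-392957, Mul(-7, Rational(-1, 375))) = Add(-392957, Rational(7, 375)) = Rational(-147358868, 375)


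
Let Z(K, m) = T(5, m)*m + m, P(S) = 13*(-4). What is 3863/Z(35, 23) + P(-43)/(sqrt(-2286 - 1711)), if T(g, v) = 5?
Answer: 3863/138 + 52*I*sqrt(3997)/3997 ≈ 27.993 + 0.8225*I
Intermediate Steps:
P(S) = -52
Z(K, m) = 6*m (Z(K, m) = 5*m + m = 6*m)
3863/Z(35, 23) + P(-43)/(sqrt(-2286 - 1711)) = 3863/((6*23)) - 52/sqrt(-2286 - 1711) = 3863/138 - 52*(-I*sqrt(3997)/3997) = 3863*(1/138) - 52*(-I*sqrt(3997)/3997) = 3863/138 - (-52)*I*sqrt(3997)/3997 = 3863/138 + 52*I*sqrt(3997)/3997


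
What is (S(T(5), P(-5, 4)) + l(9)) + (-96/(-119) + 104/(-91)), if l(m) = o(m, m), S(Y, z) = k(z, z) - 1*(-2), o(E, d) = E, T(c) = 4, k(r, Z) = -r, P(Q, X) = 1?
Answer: 1150/119 ≈ 9.6639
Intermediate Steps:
S(Y, z) = 2 - z (S(Y, z) = -z - 1*(-2) = -z + 2 = 2 - z)
l(m) = m
(S(T(5), P(-5, 4)) + l(9)) + (-96/(-119) + 104/(-91)) = ((2 - 1*1) + 9) + (-96/(-119) + 104/(-91)) = ((2 - 1) + 9) + (-96*(-1/119) + 104*(-1/91)) = (1 + 9) + (96/119 - 8/7) = 10 - 40/119 = 1150/119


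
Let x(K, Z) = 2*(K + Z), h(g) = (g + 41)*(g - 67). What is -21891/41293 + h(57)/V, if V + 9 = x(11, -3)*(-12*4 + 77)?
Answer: -1440787/536809 ≈ -2.6840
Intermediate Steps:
h(g) = (-67 + g)*(41 + g) (h(g) = (41 + g)*(-67 + g) = (-67 + g)*(41 + g))
x(K, Z) = 2*K + 2*Z
V = 455 (V = -9 + (2*11 + 2*(-3))*(-12*4 + 77) = -9 + (22 - 6)*(-48 + 77) = -9 + 16*29 = -9 + 464 = 455)
-21891/41293 + h(57)/V = -21891/41293 + (-2747 + 57**2 - 26*57)/455 = -21891*1/41293 + (-2747 + 3249 - 1482)*(1/455) = -21891/41293 - 980*1/455 = -21891/41293 - 28/13 = -1440787/536809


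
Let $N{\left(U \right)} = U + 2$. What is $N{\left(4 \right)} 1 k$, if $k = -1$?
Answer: $-6$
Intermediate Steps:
$N{\left(U \right)} = 2 + U$
$N{\left(4 \right)} 1 k = \left(2 + 4\right) 1 \left(-1\right) = 6 \cdot 1 \left(-1\right) = 6 \left(-1\right) = -6$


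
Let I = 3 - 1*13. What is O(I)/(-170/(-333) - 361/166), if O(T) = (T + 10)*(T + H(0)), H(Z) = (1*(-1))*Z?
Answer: 0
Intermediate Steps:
H(Z) = -Z
I = -10 (I = 3 - 13 = -10)
O(T) = T*(10 + T) (O(T) = (T + 10)*(T - 1*0) = (10 + T)*(T + 0) = (10 + T)*T = T*(10 + T))
O(I)/(-170/(-333) - 361/166) = (-10*(10 - 10))/(-170/(-333) - 361/166) = (-10*0)/(-170*(-1/333) - 361*1/166) = 0/(170/333 - 361/166) = 0/(-91993/55278) = 0*(-55278/91993) = 0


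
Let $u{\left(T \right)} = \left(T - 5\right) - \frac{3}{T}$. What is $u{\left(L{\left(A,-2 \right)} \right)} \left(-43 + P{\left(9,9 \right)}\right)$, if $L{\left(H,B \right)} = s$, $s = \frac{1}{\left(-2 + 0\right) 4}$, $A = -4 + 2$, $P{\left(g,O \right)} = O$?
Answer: $- \frac{2567}{4} \approx -641.75$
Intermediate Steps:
$A = -2$
$s = - \frac{1}{8}$ ($s = \frac{1}{-2} \cdot \frac{1}{4} = \left(- \frac{1}{2}\right) \frac{1}{4} = - \frac{1}{8} \approx -0.125$)
$L{\left(H,B \right)} = - \frac{1}{8}$
$u{\left(T \right)} = -5 + T - \frac{3}{T}$ ($u{\left(T \right)} = \left(-5 + T\right) - \frac{3}{T} = -5 + T - \frac{3}{T}$)
$u{\left(L{\left(A,-2 \right)} \right)} \left(-43 + P{\left(9,9 \right)}\right) = \left(-5 - \frac{1}{8} - \frac{3}{- \frac{1}{8}}\right) \left(-43 + 9\right) = \left(-5 - \frac{1}{8} - -24\right) \left(-34\right) = \left(-5 - \frac{1}{8} + 24\right) \left(-34\right) = \frac{151}{8} \left(-34\right) = - \frac{2567}{4}$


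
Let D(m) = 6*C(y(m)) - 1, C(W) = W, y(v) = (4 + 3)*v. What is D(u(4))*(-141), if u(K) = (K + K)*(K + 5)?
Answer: -426243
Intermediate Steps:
y(v) = 7*v
u(K) = 2*K*(5 + K) (u(K) = (2*K)*(5 + K) = 2*K*(5 + K))
D(m) = -1 + 42*m (D(m) = 6*(7*m) - 1 = 42*m - 1 = -1 + 42*m)
D(u(4))*(-141) = (-1 + 42*(2*4*(5 + 4)))*(-141) = (-1 + 42*(2*4*9))*(-141) = (-1 + 42*72)*(-141) = (-1 + 3024)*(-141) = 3023*(-141) = -426243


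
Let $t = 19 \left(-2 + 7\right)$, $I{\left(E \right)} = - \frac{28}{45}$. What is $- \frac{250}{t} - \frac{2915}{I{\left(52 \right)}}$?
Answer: $\frac{2490925}{532} \approx 4682.2$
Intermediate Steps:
$I{\left(E \right)} = - \frac{28}{45}$ ($I{\left(E \right)} = \left(-28\right) \frac{1}{45} = - \frac{28}{45}$)
$t = 95$ ($t = 19 \cdot 5 = 95$)
$- \frac{250}{t} - \frac{2915}{I{\left(52 \right)}} = - \frac{250}{95} - \frac{2915}{- \frac{28}{45}} = \left(-250\right) \frac{1}{95} - - \frac{131175}{28} = - \frac{50}{19} + \frac{131175}{28} = \frac{2490925}{532}$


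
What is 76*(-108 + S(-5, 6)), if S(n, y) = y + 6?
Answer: -7296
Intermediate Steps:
S(n, y) = 6 + y
76*(-108 + S(-5, 6)) = 76*(-108 + (6 + 6)) = 76*(-108 + 12) = 76*(-96) = -7296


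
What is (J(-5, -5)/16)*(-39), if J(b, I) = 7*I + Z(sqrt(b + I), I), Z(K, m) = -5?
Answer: 195/2 ≈ 97.500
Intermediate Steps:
J(b, I) = -5 + 7*I (J(b, I) = 7*I - 5 = -5 + 7*I)
(J(-5, -5)/16)*(-39) = ((-5 + 7*(-5))/16)*(-39) = ((-5 - 35)*(1/16))*(-39) = -40*1/16*(-39) = -5/2*(-39) = 195/2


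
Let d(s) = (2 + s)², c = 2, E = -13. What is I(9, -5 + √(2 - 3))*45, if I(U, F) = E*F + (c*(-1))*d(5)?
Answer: -1485 - 585*I ≈ -1485.0 - 585.0*I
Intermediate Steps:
I(U, F) = -98 - 13*F (I(U, F) = -13*F + (2*(-1))*(2 + 5)² = -13*F - 2*7² = -13*F - 2*49 = -13*F - 98 = -98 - 13*F)
I(9, -5 + √(2 - 3))*45 = (-98 - 13*(-5 + √(2 - 3)))*45 = (-98 - 13*(-5 + √(-1)))*45 = (-98 - 13*(-5 + I))*45 = (-98 + (65 - 13*I))*45 = (-33 - 13*I)*45 = -1485 - 585*I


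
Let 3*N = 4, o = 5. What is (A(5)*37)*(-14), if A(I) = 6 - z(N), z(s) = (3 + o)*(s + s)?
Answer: 23828/3 ≈ 7942.7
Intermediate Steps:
N = 4/3 (N = (⅓)*4 = 4/3 ≈ 1.3333)
z(s) = 16*s (z(s) = (3 + 5)*(s + s) = 8*(2*s) = 16*s)
A(I) = -46/3 (A(I) = 6 - 16*4/3 = 6 - 1*64/3 = 6 - 64/3 = -46/3)
(A(5)*37)*(-14) = -46/3*37*(-14) = -1702/3*(-14) = 23828/3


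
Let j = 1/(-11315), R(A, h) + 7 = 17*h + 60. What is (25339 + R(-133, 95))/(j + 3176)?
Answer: 305584205/35936439 ≈ 8.5035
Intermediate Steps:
R(A, h) = 53 + 17*h (R(A, h) = -7 + (17*h + 60) = -7 + (60 + 17*h) = 53 + 17*h)
j = -1/11315 ≈ -8.8378e-5
(25339 + R(-133, 95))/(j + 3176) = (25339 + (53 + 17*95))/(-1/11315 + 3176) = (25339 + (53 + 1615))/(35936439/11315) = (25339 + 1668)*(11315/35936439) = 27007*(11315/35936439) = 305584205/35936439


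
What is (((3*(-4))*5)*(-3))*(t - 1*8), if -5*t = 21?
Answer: -2196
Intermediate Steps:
t = -21/5 (t = -⅕*21 = -21/5 ≈ -4.2000)
(((3*(-4))*5)*(-3))*(t - 1*8) = (((3*(-4))*5)*(-3))*(-21/5 - 1*8) = (-12*5*(-3))*(-21/5 - 8) = -60*(-3)*(-61/5) = 180*(-61/5) = -2196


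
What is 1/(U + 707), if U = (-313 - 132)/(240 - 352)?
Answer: 112/79629 ≈ 0.0014065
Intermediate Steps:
U = 445/112 (U = -445/(-112) = -445*(-1/112) = 445/112 ≈ 3.9732)
1/(U + 707) = 1/(445/112 + 707) = 1/(79629/112) = 112/79629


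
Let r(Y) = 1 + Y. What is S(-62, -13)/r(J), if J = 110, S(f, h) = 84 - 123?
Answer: -13/37 ≈ -0.35135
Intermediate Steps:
S(f, h) = -39
S(-62, -13)/r(J) = -39/(1 + 110) = -39/111 = -39*1/111 = -13/37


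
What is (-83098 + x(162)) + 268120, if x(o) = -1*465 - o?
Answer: 184395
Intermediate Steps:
x(o) = -465 - o
(-83098 + x(162)) + 268120 = (-83098 + (-465 - 1*162)) + 268120 = (-83098 + (-465 - 162)) + 268120 = (-83098 - 627) + 268120 = -83725 + 268120 = 184395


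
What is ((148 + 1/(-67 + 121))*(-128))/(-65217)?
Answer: 511552/1760859 ≈ 0.29051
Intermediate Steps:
((148 + 1/(-67 + 121))*(-128))/(-65217) = ((148 + 1/54)*(-128))*(-1/65217) = ((7993/54)*(-128))*(-1/65217) = -511552/27*(-1/65217) = 511552/1760859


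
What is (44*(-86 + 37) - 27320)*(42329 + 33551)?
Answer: -2236638880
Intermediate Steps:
(44*(-86 + 37) - 27320)*(42329 + 33551) = (44*(-49) - 27320)*75880 = (-2156 - 27320)*75880 = -29476*75880 = -2236638880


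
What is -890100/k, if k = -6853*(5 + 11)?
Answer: 222525/27412 ≈ 8.1178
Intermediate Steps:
k = -109648 (k = -6853*16 = -623*176 = -109648)
-890100/k = -890100/(-109648) = -890100*(-1/109648) = 222525/27412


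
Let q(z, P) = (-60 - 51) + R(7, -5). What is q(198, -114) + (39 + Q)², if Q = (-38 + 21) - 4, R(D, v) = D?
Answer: 220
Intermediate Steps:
Q = -21 (Q = -17 - 4 = -21)
q(z, P) = -104 (q(z, P) = (-60 - 51) + 7 = -111 + 7 = -104)
q(198, -114) + (39 + Q)² = -104 + (39 - 21)² = -104 + 18² = -104 + 324 = 220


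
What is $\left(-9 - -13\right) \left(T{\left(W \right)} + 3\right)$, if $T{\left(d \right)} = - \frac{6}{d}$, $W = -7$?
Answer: $\frac{108}{7} \approx 15.429$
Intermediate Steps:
$\left(-9 - -13\right) \left(T{\left(W \right)} + 3\right) = \left(-9 - -13\right) \left(- \frac{6}{-7} + 3\right) = \left(-9 + 13\right) \left(\left(-6\right) \left(- \frac{1}{7}\right) + 3\right) = 4 \left(\frac{6}{7} + 3\right) = 4 \cdot \frac{27}{7} = \frac{108}{7}$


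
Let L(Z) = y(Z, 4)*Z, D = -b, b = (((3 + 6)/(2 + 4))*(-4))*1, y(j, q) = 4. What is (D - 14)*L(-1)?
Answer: 32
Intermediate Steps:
b = -6 (b = ((9/6)*(-4))*1 = ((9*(1/6))*(-4))*1 = ((3/2)*(-4))*1 = -6*1 = -6)
D = 6 (D = -1*(-6) = 6)
L(Z) = 4*Z
(D - 14)*L(-1) = (6 - 14)*(4*(-1)) = -8*(-4) = 32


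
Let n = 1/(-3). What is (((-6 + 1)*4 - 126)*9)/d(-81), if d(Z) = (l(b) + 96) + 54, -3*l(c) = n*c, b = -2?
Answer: -5913/674 ≈ -8.7730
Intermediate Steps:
n = -⅓ ≈ -0.33333
l(c) = c/9 (l(c) = -(-1)*c/9 = c/9)
d(Z) = 1348/9 (d(Z) = ((⅑)*(-2) + 96) + 54 = (-2/9 + 96) + 54 = 862/9 + 54 = 1348/9)
(((-6 + 1)*4 - 126)*9)/d(-81) = (((-6 + 1)*4 - 126)*9)/(1348/9) = ((-5*4 - 126)*9)*(9/1348) = ((-20 - 126)*9)*(9/1348) = -146*9*(9/1348) = -1314*9/1348 = -5913/674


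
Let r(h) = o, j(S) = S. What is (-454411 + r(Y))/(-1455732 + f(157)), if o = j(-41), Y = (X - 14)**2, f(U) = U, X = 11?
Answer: 454452/1455575 ≈ 0.31221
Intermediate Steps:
Y = 9 (Y = (11 - 14)**2 = (-3)**2 = 9)
o = -41
r(h) = -41
(-454411 + r(Y))/(-1455732 + f(157)) = (-454411 - 41)/(-1455732 + 157) = -454452/(-1455575) = -454452*(-1/1455575) = 454452/1455575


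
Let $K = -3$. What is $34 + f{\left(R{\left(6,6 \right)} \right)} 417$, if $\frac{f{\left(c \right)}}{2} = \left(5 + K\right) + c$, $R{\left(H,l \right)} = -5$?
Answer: $-2468$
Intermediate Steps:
$f{\left(c \right)} = 4 + 2 c$ ($f{\left(c \right)} = 2 \left(\left(5 - 3\right) + c\right) = 2 \left(2 + c\right) = 4 + 2 c$)
$34 + f{\left(R{\left(6,6 \right)} \right)} 417 = 34 + \left(4 + 2 \left(-5\right)\right) 417 = 34 + \left(4 - 10\right) 417 = 34 - 2502 = -2468$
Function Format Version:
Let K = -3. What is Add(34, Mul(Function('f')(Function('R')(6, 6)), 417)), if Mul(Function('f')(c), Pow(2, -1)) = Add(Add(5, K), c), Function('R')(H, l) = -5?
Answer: -2468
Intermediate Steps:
Function('f')(c) = Add(4, Mul(2, c)) (Function('f')(c) = Mul(2, Add(Add(5, -3), c)) = Mul(2, Add(2, c)) = Add(4, Mul(2, c)))
Add(34, Mul(Function('f')(Function('R')(6, 6)), 417)) = Add(34, Mul(Add(4, Mul(2, -5)), 417)) = Add(34, Mul(Add(4, -10), 417)) = Add(34, Mul(-6, 417)) = Add(34, -2502) = -2468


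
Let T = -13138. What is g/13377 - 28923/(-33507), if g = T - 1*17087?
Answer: -5349112/3830967 ≈ -1.3963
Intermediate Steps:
g = -30225 (g = -13138 - 1*17087 = -13138 - 17087 = -30225)
g/13377 - 28923/(-33507) = -30225/13377 - 28923/(-33507) = -30225*1/13377 - 28923*(-1/33507) = -775/343 + 9641/11169 = -5349112/3830967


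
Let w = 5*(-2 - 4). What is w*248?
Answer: -7440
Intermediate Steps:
w = -30 (w = 5*(-6) = -30)
w*248 = -30*248 = -7440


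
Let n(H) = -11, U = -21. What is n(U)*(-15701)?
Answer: 172711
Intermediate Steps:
n(U)*(-15701) = -11*(-15701) = 172711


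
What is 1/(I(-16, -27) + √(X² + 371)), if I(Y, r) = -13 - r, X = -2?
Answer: -14/179 + 5*√15/179 ≈ 0.029972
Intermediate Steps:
1/(I(-16, -27) + √(X² + 371)) = 1/((-13 - 1*(-27)) + √((-2)² + 371)) = 1/((-13 + 27) + √(4 + 371)) = 1/(14 + √375) = 1/(14 + 5*√15)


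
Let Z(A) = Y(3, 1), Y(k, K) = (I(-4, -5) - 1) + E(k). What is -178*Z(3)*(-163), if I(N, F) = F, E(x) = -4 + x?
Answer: -203098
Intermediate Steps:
Y(k, K) = -10 + k (Y(k, K) = (-5 - 1) + (-4 + k) = -6 + (-4 + k) = -10 + k)
Z(A) = -7 (Z(A) = -10 + 3 = -7)
-178*Z(3)*(-163) = -178*(-7)*(-163) = 1246*(-163) = -203098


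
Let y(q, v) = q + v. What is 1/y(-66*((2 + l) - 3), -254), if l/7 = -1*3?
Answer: 1/1198 ≈ 0.00083472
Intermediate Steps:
l = -21 (l = 7*(-1*3) = 7*(-3) = -21)
1/y(-66*((2 + l) - 3), -254) = 1/(-66*((2 - 21) - 3) - 254) = 1/(-66*(-19 - 3) - 254) = 1/(-66*(-22) - 254) = 1/(1452 - 254) = 1/1198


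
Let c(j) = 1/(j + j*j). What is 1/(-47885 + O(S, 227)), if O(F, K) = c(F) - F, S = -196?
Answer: -38220/1822673579 ≈ -2.0969e-5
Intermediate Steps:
c(j) = 1/(j + j**2)
O(F, K) = -F + 1/(F*(1 + F)) (O(F, K) = 1/(F*(1 + F)) - F = -F + 1/(F*(1 + F)))
1/(-47885 + O(S, 227)) = 1/(-47885 + (-1*(-196) + 1/((-196)*(1 - 196)))) = 1/(-47885 + (196 - 1/196/(-195))) = 1/(-47885 + (196 - 1/196*(-1/195))) = 1/(-47885 + (196 + 1/38220)) = 1/(-47885 + 7491121/38220) = 1/(-1822673579/38220) = -38220/1822673579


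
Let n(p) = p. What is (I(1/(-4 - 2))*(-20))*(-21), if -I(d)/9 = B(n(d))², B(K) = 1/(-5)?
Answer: -756/5 ≈ -151.20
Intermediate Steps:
B(K) = -⅕
I(d) = -9/25 (I(d) = -9*(-⅕)² = -9*1/25 = -9/25)
(I(1/(-4 - 2))*(-20))*(-21) = -9/25*(-20)*(-21) = (36/5)*(-21) = -756/5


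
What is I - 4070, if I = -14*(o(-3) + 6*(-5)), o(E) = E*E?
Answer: -3776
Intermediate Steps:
o(E) = E**2
I = 294 (I = -14*((-3)**2 + 6*(-5)) = -14*(9 - 30) = -14*(-21) = 294)
I - 4070 = 294 - 4070 = -3776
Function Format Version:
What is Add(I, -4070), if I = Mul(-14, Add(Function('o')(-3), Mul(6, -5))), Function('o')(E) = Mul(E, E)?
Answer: -3776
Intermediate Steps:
Function('o')(E) = Pow(E, 2)
I = 294 (I = Mul(-14, Add(Pow(-3, 2), Mul(6, -5))) = Mul(-14, Add(9, -30)) = Mul(-14, -21) = 294)
Add(I, -4070) = Add(294, -4070) = -3776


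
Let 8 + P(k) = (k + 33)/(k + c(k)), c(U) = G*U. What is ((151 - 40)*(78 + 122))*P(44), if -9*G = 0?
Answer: -138750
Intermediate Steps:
G = 0 (G = -1/9*0 = 0)
c(U) = 0 (c(U) = 0*U = 0)
P(k) = -8 + (33 + k)/k (P(k) = -8 + (k + 33)/(k + 0) = -8 + (33 + k)/k)
((151 - 40)*(78 + 122))*P(44) = ((151 - 40)*(78 + 122))*(-7 + 33/44) = (111*200)*(-7 + 33*(1/44)) = 22200*(-7 + 3/4) = 22200*(-25/4) = -138750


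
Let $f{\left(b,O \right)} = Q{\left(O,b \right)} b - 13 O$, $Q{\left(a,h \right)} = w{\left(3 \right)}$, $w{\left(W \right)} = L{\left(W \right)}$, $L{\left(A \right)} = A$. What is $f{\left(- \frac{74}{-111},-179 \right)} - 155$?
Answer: $2174$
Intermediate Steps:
$w{\left(W \right)} = W$
$Q{\left(a,h \right)} = 3$
$f{\left(b,O \right)} = - 13 O + 3 b$ ($f{\left(b,O \right)} = 3 b - 13 O = - 13 O + 3 b$)
$f{\left(- \frac{74}{-111},-179 \right)} - 155 = \left(\left(-13\right) \left(-179\right) + 3 \left(- \frac{74}{-111}\right)\right) - 155 = \left(2327 + 3 \left(\left(-74\right) \left(- \frac{1}{111}\right)\right)\right) + \left(-17006 + 16851\right) = \left(2327 + 3 \cdot \frac{2}{3}\right) - 155 = \left(2327 + 2\right) - 155 = 2329 - 155 = 2174$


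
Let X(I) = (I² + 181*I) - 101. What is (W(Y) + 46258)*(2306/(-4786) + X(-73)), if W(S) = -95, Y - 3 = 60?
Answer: -882140677054/2393 ≈ -3.6863e+8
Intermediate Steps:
Y = 63 (Y = 3 + 60 = 63)
X(I) = -101 + I² + 181*I
(W(Y) + 46258)*(2306/(-4786) + X(-73)) = (-95 + 46258)*(2306/(-4786) + (-101 + (-73)² + 181*(-73))) = 46163*(2306*(-1/4786) + (-101 + 5329 - 13213)) = 46163*(-1153/2393 - 7985) = 46163*(-19109258/2393) = -882140677054/2393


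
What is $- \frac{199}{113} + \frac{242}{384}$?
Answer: $- \frac{24535}{21696} \approx -1.1309$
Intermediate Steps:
$- \frac{199}{113} + \frac{242}{384} = \left(-199\right) \frac{1}{113} + 242 \cdot \frac{1}{384} = - \frac{199}{113} + \frac{121}{192} = - \frac{24535}{21696}$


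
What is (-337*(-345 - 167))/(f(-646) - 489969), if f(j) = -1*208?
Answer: -172544/490177 ≈ -0.35200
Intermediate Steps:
f(j) = -208
(-337*(-345 - 167))/(f(-646) - 489969) = (-337*(-345 - 167))/(-208 - 489969) = -337*(-512)/(-490177) = 172544*(-1/490177) = -172544/490177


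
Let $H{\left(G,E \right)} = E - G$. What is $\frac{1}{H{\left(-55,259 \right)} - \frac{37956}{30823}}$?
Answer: $\frac{30823}{9640466} \approx 0.0031973$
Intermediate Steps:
$\frac{1}{H{\left(-55,259 \right)} - \frac{37956}{30823}} = \frac{1}{\left(259 - -55\right) - \frac{37956}{30823}} = \frac{1}{\left(259 + 55\right) - \frac{37956}{30823}} = \frac{1}{314 - \frac{37956}{30823}} = \frac{1}{\frac{9640466}{30823}} = \frac{30823}{9640466}$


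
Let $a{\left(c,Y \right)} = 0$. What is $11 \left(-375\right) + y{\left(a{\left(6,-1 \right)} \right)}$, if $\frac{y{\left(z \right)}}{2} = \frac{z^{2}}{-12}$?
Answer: $-4125$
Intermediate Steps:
$y{\left(z \right)} = - \frac{z^{2}}{6}$ ($y{\left(z \right)} = 2 \frac{z^{2}}{-12} = 2 z^{2} \left(- \frac{1}{12}\right) = 2 \left(- \frac{z^{2}}{12}\right) = - \frac{z^{2}}{6}$)
$11 \left(-375\right) + y{\left(a{\left(6,-1 \right)} \right)} = 11 \left(-375\right) - \frac{0^{2}}{6} = -4125 - 0 = -4125 + 0 = -4125$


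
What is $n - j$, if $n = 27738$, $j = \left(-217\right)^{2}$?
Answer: $-19351$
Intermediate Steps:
$j = 47089$
$n - j = 27738 - 47089 = -19351$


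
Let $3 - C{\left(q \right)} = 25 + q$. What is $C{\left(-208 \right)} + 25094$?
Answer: $25280$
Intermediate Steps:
$C{\left(q \right)} = -22 - q$ ($C{\left(q \right)} = 3 - \left(25 + q\right) = -22 - q$)
$C{\left(-208 \right)} + 25094 = \left(-22 - -208\right) + 25094 = \left(-22 + 208\right) + 25094 = 186 + 25094 = 25280$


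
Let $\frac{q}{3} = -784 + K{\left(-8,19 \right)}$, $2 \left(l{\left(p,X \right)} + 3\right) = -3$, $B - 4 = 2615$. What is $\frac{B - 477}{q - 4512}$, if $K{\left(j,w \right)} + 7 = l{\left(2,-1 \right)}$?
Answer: $- \frac{68}{219} \approx -0.3105$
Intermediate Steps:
$B = 2619$ ($B = 4 + 2615 = 2619$)
$l{\left(p,X \right)} = - \frac{9}{2}$ ($l{\left(p,X \right)} = -3 + \frac{1}{2} \left(-3\right) = -3 - \frac{3}{2} = - \frac{9}{2}$)
$K{\left(j,w \right)} = - \frac{23}{2}$ ($K{\left(j,w \right)} = -7 - \frac{9}{2} = - \frac{23}{2}$)
$q = - \frac{4773}{2}$ ($q = 3 \left(-784 - \frac{23}{2}\right) = 3 \left(- \frac{1591}{2}\right) = - \frac{4773}{2} \approx -2386.5$)
$\frac{B - 477}{q - 4512} = \frac{2619 - 477}{- \frac{4773}{2} - 4512} = \frac{2142}{- \frac{13797}{2}} = 2142 \left(- \frac{2}{13797}\right) = - \frac{68}{219}$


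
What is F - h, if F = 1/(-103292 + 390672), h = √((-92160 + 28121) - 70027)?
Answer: 1/287380 - I*√134066 ≈ 3.4797e-6 - 366.15*I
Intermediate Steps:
h = I*√134066 (h = √(-64039 - 70027) = √(-134066) = I*√134066 ≈ 366.15*I)
F = 1/287380 ≈ 3.4797e-6
F - h = 1/287380 - I*√134066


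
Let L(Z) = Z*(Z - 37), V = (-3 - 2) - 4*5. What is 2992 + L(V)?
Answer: 4542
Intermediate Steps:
V = -25 (V = -5 - 20 = -25)
L(Z) = Z*(-37 + Z)
2992 + L(V) = 2992 - 25*(-37 - 25) = 2992 - 25*(-62) = 2992 + 1550 = 4542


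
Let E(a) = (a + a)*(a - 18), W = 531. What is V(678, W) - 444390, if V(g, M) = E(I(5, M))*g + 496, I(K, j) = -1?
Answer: -418130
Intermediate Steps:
E(a) = 2*a*(-18 + a) (E(a) = (2*a)*(-18 + a) = 2*a*(-18 + a))
V(g, M) = 496 + 38*g (V(g, M) = (2*(-1)*(-18 - 1))*g + 496 = (2*(-1)*(-19))*g + 496 = 38*g + 496 = 496 + 38*g)
V(678, W) - 444390 = (496 + 38*678) - 444390 = (496 + 25764) - 444390 = 26260 - 444390 = -418130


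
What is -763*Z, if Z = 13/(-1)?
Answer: 9919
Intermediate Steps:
Z = -13 (Z = 13*(-1) = -13)
-763*Z = -763*(-13) = 9919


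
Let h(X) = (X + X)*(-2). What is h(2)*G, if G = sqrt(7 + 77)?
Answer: -16*sqrt(21) ≈ -73.321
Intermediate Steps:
h(X) = -4*X (h(X) = (2*X)*(-2) = -4*X)
G = 2*sqrt(21) (G = sqrt(84) = 2*sqrt(21) ≈ 9.1651)
h(2)*G = (-4*2)*(2*sqrt(21)) = -16*sqrt(21)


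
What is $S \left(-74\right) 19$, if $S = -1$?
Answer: $1406$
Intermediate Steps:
$S \left(-74\right) 19 = \left(-1\right) \left(-74\right) 19 = 74 \cdot 19 = 1406$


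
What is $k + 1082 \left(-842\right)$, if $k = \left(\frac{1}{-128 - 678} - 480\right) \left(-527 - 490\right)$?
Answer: $- \frac{340843487}{806} \approx -4.2288 \cdot 10^{5}$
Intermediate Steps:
$k = \frac{393457977}{806}$ ($k = \left(\frac{1}{-806} - 480\right) \left(-1017\right) = \left(- \frac{1}{806} - 480\right) \left(-1017\right) = \left(- \frac{386881}{806}\right) \left(-1017\right) = \frac{393457977}{806} \approx 4.8816 \cdot 10^{5}$)
$k + 1082 \left(-842\right) = \frac{393457977}{806} + 1082 \left(-842\right) = \frac{393457977}{806} - 911044 = - \frac{340843487}{806}$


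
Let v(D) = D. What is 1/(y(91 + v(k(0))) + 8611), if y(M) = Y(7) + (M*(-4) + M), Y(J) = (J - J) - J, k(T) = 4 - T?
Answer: 1/8319 ≈ 0.00012021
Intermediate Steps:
Y(J) = -J (Y(J) = 0 - J = -J)
y(M) = -7 - 3*M (y(M) = -1*7 + (M*(-4) + M) = -7 + (-4*M + M) = -7 - 3*M)
1/(y(91 + v(k(0))) + 8611) = 1/((-7 - 3*(91 + (4 - 1*0))) + 8611) = 1/((-7 - 3*(91 + (4 + 0))) + 8611) = 1/((-7 - 3*(91 + 4)) + 8611) = 1/((-7 - 3*95) + 8611) = 1/((-7 - 285) + 8611) = 1/(-292 + 8611) = 1/8319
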